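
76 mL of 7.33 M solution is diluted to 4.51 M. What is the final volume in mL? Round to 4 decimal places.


Dilution: M1*V1 = M2*V2, solve for V2.
V2 = M1*V1 / M2
V2 = 7.33 * 76 / 4.51
V2 = 557.08 / 4.51
V2 = 123.5210643 mL, rounded to 4 dp:

123.5211 mL


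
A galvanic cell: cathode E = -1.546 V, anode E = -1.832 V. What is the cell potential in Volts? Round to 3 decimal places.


Standard cell potential: E_cell = E_cathode - E_anode.
E_cell = -1.546 - (-1.832)
E_cell = 0.286 V, rounded to 3 dp:

0.286 V


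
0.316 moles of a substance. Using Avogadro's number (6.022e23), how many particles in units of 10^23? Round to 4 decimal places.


N = n * NA, then divide by 1e23 for the requested units.
N / 1e23 = n * 6.022
N / 1e23 = 0.316 * 6.022
N / 1e23 = 1.902952, rounded to 4 dp:

1.9030


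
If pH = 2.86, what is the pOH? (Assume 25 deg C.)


At 25 deg C, pH + pOH = 14.
pOH = 14 - pH = 14 - 2.86
pOH = 11.14:

11.14


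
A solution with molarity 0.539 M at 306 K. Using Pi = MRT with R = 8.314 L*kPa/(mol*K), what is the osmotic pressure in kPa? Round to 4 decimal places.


Osmotic pressure (van't Hoff): Pi = M*R*T.
RT = 8.314 * 306 = 2544.084
Pi = 0.539 * 2544.084
Pi = 1371.261276 kPa, rounded to 4 dp:

1371.2613 kPa


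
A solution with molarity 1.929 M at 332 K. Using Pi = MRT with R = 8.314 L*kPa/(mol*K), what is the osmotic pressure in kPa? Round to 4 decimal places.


Osmotic pressure (van't Hoff): Pi = M*R*T.
RT = 8.314 * 332 = 2760.248
Pi = 1.929 * 2760.248
Pi = 5324.518392 kPa, rounded to 4 dp:

5324.5184 kPa


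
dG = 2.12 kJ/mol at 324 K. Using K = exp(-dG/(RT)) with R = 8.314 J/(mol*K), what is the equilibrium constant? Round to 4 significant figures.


dG is in kJ/mol; multiply by 1000 to match R in J/(mol*K).
RT = 8.314 * 324 = 2693.736 J/mol
exponent = -dG*1000 / (RT) = -(2.12*1000) / 2693.736 = -0.78701105
K = exp(-0.78701105)
K = 0.45520334, rounded to 4 significant figures:

0.4552


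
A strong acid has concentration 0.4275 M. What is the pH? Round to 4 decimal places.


A strong acid dissociates completely, so [H+] equals the given concentration.
pH = -log10([H+]) = -log10(0.4275)
pH = 0.36906388, rounded to 4 dp:

0.3691


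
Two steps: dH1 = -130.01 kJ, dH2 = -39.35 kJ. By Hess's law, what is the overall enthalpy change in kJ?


Hess's law: enthalpy is a state function, so add the step enthalpies.
dH_total = dH1 + dH2 = -130.01 + (-39.35)
dH_total = -169.36 kJ:

-169.36 kJ


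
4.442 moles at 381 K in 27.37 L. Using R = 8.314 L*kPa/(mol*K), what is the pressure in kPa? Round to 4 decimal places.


PV = nRT, solve for P = nRT / V.
nRT = 4.442 * 8.314 * 381 = 14070.6302
P = 14070.6302 / 27.37
P = 514.08952137 kPa, rounded to 4 dp:

514.0895 kPa


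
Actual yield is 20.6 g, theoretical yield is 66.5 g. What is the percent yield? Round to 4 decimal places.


% yield = 100 * actual / theoretical
% yield = 100 * 20.6 / 66.5
% yield = 30.97744361 %, rounded to 4 dp:

30.9774 %


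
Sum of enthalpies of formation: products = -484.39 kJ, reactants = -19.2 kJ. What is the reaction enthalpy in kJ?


dH_rxn = sum(dH_f products) - sum(dH_f reactants)
dH_rxn = -484.39 - (-19.2)
dH_rxn = -465.19 kJ:

-465.19 kJ


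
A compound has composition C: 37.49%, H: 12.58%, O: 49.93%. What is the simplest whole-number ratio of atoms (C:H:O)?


Assume 100 g of compound, divide each mass% by atomic mass to get moles, then normalize by the smallest to get a raw atom ratio.
Moles per 100 g: C: 37.49/12.011 = 3.1213, H: 12.58/1.008 = 12.4802, O: 49.93/15.999 = 3.1208
Raw ratio (divide by min = 3.1208): C: 1.0, H: 3.999, O: 1.0
Multiply by 1 to clear fractions: C: 1.0 ~= 1, H: 3.999 ~= 4, O: 1.0 ~= 1
Reduce by GCD to get the simplest whole-number ratio:

1:4:1


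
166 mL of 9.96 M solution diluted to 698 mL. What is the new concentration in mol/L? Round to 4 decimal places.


Dilution: M1*V1 = M2*V2, solve for M2.
M2 = M1*V1 / V2
M2 = 9.96 * 166 / 698
M2 = 1653.36 / 698
M2 = 2.3687106 mol/L, rounded to 4 dp:

2.3687 mol/L


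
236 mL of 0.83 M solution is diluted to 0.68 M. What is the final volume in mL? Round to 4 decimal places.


Dilution: M1*V1 = M2*V2, solve for V2.
V2 = M1*V1 / M2
V2 = 0.83 * 236 / 0.68
V2 = 195.88 / 0.68
V2 = 288.05882353 mL, rounded to 4 dp:

288.0588 mL


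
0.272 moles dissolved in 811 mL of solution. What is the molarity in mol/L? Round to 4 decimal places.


Convert volume to liters: V_L = V_mL / 1000.
V_L = 811 / 1000 = 0.811 L
M = n / V_L = 0.272 / 0.811
M = 0.33538841 mol/L, rounded to 4 dp:

0.3354 mol/L


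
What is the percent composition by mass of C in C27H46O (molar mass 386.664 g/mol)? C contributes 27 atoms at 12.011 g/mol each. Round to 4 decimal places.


pct = 100 * (n_elem * M_elem) / M_total
mass_contribution = 27 * 12.011 = 324.297 g/mol
pct = 100 * 324.297 / 386.664
pct = 83.87049221 %, rounded to 4 dp:

83.8705 %


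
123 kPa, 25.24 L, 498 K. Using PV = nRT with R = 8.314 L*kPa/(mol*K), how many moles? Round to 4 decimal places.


PV = nRT, solve for n = PV / (RT).
PV = 123 * 25.24 = 3104.52
RT = 8.314 * 498 = 4140.372
n = 3104.52 / 4140.372
n = 0.74981668 mol, rounded to 4 dp:

0.7498 mol


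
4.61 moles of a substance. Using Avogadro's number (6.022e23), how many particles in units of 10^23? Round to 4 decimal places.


N = n * NA, then divide by 1e23 for the requested units.
N / 1e23 = n * 6.022
N / 1e23 = 4.61 * 6.022
N / 1e23 = 27.76142, rounded to 4 dp:

27.7614


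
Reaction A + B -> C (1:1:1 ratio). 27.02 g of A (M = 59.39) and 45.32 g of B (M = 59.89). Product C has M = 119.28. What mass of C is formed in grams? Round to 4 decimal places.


Find moles of each reactant; the smaller value is the limiting reagent in a 1:1:1 reaction, so moles_C equals moles of the limiter.
n_A = mass_A / M_A = 27.02 / 59.39 = 0.454959 mol
n_B = mass_B / M_B = 45.32 / 59.89 = 0.756721 mol
Limiting reagent: A (smaller), n_limiting = 0.454959 mol
mass_C = n_limiting * M_C = 0.454959 * 119.28
mass_C = 54.26750952 g, rounded to 4 dp:

54.2675 g


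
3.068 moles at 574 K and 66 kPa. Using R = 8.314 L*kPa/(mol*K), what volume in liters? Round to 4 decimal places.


PV = nRT, solve for V = nRT / P.
nRT = 3.068 * 8.314 * 574 = 14641.22
V = 14641.22 / 66
V = 221.83666667 L, rounded to 4 dp:

221.8367 L


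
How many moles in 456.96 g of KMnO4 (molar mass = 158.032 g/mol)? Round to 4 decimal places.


n = mass / M
n = 456.96 / 158.032
n = 2.89156627 mol, rounded to 4 dp:

2.8916 mol


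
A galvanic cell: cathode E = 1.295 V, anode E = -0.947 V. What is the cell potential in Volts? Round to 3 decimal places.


Standard cell potential: E_cell = E_cathode - E_anode.
E_cell = 1.295 - (-0.947)
E_cell = 2.242 V, rounded to 3 dp:

2.242 V


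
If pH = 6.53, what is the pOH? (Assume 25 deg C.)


At 25 deg C, pH + pOH = 14.
pOH = 14 - pH = 14 - 6.53
pOH = 7.47:

7.47


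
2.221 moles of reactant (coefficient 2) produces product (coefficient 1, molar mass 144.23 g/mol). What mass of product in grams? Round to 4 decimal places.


Use the coefficient ratio to convert reactant moles to product moles, then multiply by the product's molar mass.
moles_P = moles_R * (coeff_P / coeff_R) = 2.221 * (1/2) = 1.1105
mass_P = moles_P * M_P = 1.1105 * 144.23
mass_P = 160.167415 g, rounded to 4 dp:

160.1674 g


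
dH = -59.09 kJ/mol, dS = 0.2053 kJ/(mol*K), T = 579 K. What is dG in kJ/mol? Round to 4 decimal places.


Gibbs: dG = dH - T*dS (consistent units, dS already in kJ/(mol*K)).
T*dS = 579 * 0.2053 = 118.8687
dG = -59.09 - (118.8687)
dG = -177.9587 kJ/mol, rounded to 4 dp:

-177.9587 kJ/mol


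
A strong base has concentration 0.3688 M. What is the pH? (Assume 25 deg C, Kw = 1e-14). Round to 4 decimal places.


A strong base dissociates completely, so [OH-] equals the given concentration.
pOH = -log10([OH-]) = -log10(0.3688) = 0.433209
pH = 14 - pOH = 14 - 0.433209
pH = 13.566791, rounded to 4 dp:

13.5668


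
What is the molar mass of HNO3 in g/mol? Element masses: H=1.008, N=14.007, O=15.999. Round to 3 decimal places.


M = sum(count * atomic_mass) over atoms.
M = 1*1.008 + 1*14.007 + 3*15.999
M = 1.008 + 14.007 + 47.997
M = 63.012 g/mol, rounded to 3 dp:

63.012 g/mol


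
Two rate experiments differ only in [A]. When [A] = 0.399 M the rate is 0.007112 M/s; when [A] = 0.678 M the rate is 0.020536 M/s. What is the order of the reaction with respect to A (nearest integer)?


Rate is proportional to [A]^n, so rate2/rate1 = ([A]2/[A]1)^n. Take logs to solve for n.
rate2/rate1 = 0.020536 / 0.007112 = 2.8875
[A]2/[A]1 = 0.678 / 0.399 = 1.6992
n = ln(2.8875) / ln(1.6992) = 2.0
Nearest integer order:

2


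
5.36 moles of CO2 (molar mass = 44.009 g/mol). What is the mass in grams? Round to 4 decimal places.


mass = n * M
mass = 5.36 * 44.009
mass = 235.88824 g, rounded to 4 dp:

235.8882 g


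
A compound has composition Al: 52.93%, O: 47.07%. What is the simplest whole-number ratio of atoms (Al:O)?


Assume 100 g of compound, divide each mass% by atomic mass to get moles, then normalize by the smallest to get a raw atom ratio.
Moles per 100 g: Al: 52.93/26.982 = 1.9617, O: 47.07/15.999 = 2.9421
Raw ratio (divide by min = 1.9617): Al: 1.0, O: 1.5
Multiply by 2 to clear fractions: Al: 2.0 ~= 2, O: 3.0 ~= 3
Reduce by GCD to get the simplest whole-number ratio:

2:3


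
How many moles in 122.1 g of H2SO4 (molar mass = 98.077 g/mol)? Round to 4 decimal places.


n = mass / M
n = 122.1 / 98.077
n = 1.2449402 mol, rounded to 4 dp:

1.2449 mol


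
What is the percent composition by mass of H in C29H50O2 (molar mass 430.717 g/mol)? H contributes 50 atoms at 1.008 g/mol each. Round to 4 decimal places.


pct = 100 * (n_elem * M_elem) / M_total
mass_contribution = 50 * 1.008 = 50.4 g/mol
pct = 100 * 50.4 / 430.717
pct = 11.7014188 %, rounded to 4 dp:

11.7014 %


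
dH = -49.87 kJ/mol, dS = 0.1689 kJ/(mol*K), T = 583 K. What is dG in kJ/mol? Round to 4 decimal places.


Gibbs: dG = dH - T*dS (consistent units, dS already in kJ/(mol*K)).
T*dS = 583 * 0.1689 = 98.4687
dG = -49.87 - (98.4687)
dG = -148.3387 kJ/mol, rounded to 4 dp:

-148.3387 kJ/mol


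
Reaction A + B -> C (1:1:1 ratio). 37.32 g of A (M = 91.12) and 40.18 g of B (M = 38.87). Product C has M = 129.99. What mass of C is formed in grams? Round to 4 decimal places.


Find moles of each reactant; the smaller value is the limiting reagent in a 1:1:1 reaction, so moles_C equals moles of the limiter.
n_A = mass_A / M_A = 37.32 / 91.12 = 0.40957 mol
n_B = mass_B / M_B = 40.18 / 38.87 = 1.033702 mol
Limiting reagent: A (smaller), n_limiting = 0.40957 mol
mass_C = n_limiting * M_C = 0.40957 * 129.99
mass_C = 53.2400043 g, rounded to 4 dp:

53.2400 g


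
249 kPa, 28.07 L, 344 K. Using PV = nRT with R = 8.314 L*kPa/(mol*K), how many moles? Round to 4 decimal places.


PV = nRT, solve for n = PV / (RT).
PV = 249 * 28.07 = 6989.43
RT = 8.314 * 344 = 2860.016
n = 6989.43 / 2860.016
n = 2.44384297 mol, rounded to 4 dp:

2.4438 mol


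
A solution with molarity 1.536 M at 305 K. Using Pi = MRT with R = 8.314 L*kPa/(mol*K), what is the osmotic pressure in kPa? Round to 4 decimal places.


Osmotic pressure (van't Hoff): Pi = M*R*T.
RT = 8.314 * 305 = 2535.77
Pi = 1.536 * 2535.77
Pi = 3894.94272 kPa, rounded to 4 dp:

3894.9427 kPa


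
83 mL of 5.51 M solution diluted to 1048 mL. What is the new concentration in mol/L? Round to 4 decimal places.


Dilution: M1*V1 = M2*V2, solve for M2.
M2 = M1*V1 / V2
M2 = 5.51 * 83 / 1048
M2 = 457.33 / 1048
M2 = 0.43638359 mol/L, rounded to 4 dp:

0.4364 mol/L


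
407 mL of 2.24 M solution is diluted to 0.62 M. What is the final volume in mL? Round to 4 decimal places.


Dilution: M1*V1 = M2*V2, solve for V2.
V2 = M1*V1 / M2
V2 = 2.24 * 407 / 0.62
V2 = 911.68 / 0.62
V2 = 1470.4516129 mL, rounded to 4 dp:

1470.4516 mL


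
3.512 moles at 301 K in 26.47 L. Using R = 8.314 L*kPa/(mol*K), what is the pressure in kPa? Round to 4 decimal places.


PV = nRT, solve for P = nRT / V.
nRT = 3.512 * 8.314 * 301 = 8788.8292
P = 8788.8292 / 26.47
P = 332.02981488 kPa, rounded to 4 dp:

332.0298 kPa


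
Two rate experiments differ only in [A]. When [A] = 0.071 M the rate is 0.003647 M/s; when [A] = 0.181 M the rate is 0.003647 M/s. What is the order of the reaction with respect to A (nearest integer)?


Rate is proportional to [A]^n, so rate2/rate1 = ([A]2/[A]1)^n. Take logs to solve for n.
rate2/rate1 = 0.003647 / 0.003647 = 1.0
[A]2/[A]1 = 0.181 / 0.071 = 2.5493
n = ln(1.0) / ln(2.5493) = 0.0
Nearest integer order:

0


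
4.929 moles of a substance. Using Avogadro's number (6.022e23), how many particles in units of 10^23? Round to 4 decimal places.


N = n * NA, then divide by 1e23 for the requested units.
N / 1e23 = n * 6.022
N / 1e23 = 4.929 * 6.022
N / 1e23 = 29.682438, rounded to 4 dp:

29.6824


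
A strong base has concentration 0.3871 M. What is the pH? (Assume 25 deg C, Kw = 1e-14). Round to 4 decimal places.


A strong base dissociates completely, so [OH-] equals the given concentration.
pOH = -log10([OH-]) = -log10(0.3871) = 0.412177
pH = 14 - pOH = 14 - 0.412177
pH = 13.587823, rounded to 4 dp:

13.5878


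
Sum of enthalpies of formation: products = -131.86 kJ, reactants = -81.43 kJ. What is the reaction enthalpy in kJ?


dH_rxn = sum(dH_f products) - sum(dH_f reactants)
dH_rxn = -131.86 - (-81.43)
dH_rxn = -50.43 kJ:

-50.43 kJ


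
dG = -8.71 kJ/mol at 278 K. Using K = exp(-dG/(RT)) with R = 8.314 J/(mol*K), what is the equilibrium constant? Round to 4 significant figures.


dG is in kJ/mol; multiply by 1000 to match R in J/(mol*K).
RT = 8.314 * 278 = 2311.292 J/mol
exponent = -dG*1000 / (RT) = -(-8.71*1000) / 2311.292 = 3.76845505
K = exp(3.76845505)
K = 43.313097, rounded to 4 significant figures:

43.31


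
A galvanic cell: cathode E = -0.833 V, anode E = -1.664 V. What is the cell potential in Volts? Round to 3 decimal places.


Standard cell potential: E_cell = E_cathode - E_anode.
E_cell = -0.833 - (-1.664)
E_cell = 0.831 V, rounded to 3 dp:

0.831 V


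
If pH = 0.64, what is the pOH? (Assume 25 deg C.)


At 25 deg C, pH + pOH = 14.
pOH = 14 - pH = 14 - 0.64
pOH = 13.36:

13.36


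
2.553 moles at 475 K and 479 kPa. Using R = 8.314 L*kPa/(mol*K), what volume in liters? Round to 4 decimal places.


PV = nRT, solve for V = nRT / P.
nRT = 2.553 * 8.314 * 475 = 10082.1799
V = 10082.1799 / 479
V = 21.04839228 L, rounded to 4 dp:

21.0484 L


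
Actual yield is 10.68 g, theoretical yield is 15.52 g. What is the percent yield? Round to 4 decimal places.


% yield = 100 * actual / theoretical
% yield = 100 * 10.68 / 15.52
% yield = 68.81443299 %, rounded to 4 dp:

68.8144 %


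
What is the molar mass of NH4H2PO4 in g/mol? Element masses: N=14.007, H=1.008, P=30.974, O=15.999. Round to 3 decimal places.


M = sum(count * atomic_mass) over atoms.
M = 1*14.007 + 6*1.008 + 1*30.974 + 4*15.999
M = 14.007 + 6.048 + 30.974 + 63.996
M = 115.025 g/mol, rounded to 3 dp:

115.025 g/mol


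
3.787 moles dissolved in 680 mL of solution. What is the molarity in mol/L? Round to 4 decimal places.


Convert volume to liters: V_L = V_mL / 1000.
V_L = 680 / 1000 = 0.68 L
M = n / V_L = 3.787 / 0.68
M = 5.56911765 mol/L, rounded to 4 dp:

5.5691 mol/L


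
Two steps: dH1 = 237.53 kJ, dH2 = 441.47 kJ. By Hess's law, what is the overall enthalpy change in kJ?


Hess's law: enthalpy is a state function, so add the step enthalpies.
dH_total = dH1 + dH2 = 237.53 + (441.47)
dH_total = 679.0 kJ:

679.00 kJ


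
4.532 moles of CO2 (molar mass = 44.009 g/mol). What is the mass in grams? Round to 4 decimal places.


mass = n * M
mass = 4.532 * 44.009
mass = 199.448788 g, rounded to 4 dp:

199.4488 g


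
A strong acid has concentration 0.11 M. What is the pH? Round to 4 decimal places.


A strong acid dissociates completely, so [H+] equals the given concentration.
pH = -log10([H+]) = -log10(0.11)
pH = 0.95860731, rounded to 4 dp:

0.9586


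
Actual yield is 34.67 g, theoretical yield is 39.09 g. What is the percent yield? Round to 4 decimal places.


% yield = 100 * actual / theoretical
% yield = 100 * 34.67 / 39.09
% yield = 88.6927603 %, rounded to 4 dp:

88.6928 %


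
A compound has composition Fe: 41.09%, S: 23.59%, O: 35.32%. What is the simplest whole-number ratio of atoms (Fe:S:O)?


Assume 100 g of compound, divide each mass% by atomic mass to get moles, then normalize by the smallest to get a raw atom ratio.
Moles per 100 g: Fe: 41.09/55.845 = 0.7358, S: 23.59/32.065 = 0.7357, O: 35.32/15.999 = 2.2076
Raw ratio (divide by min = 0.7357): Fe: 1.0, S: 1.0, O: 3.001
Multiply by 1 to clear fractions: Fe: 1.0 ~= 1, S: 1.0 ~= 1, O: 3.001 ~= 3
Reduce by GCD to get the simplest whole-number ratio:

1:1:3


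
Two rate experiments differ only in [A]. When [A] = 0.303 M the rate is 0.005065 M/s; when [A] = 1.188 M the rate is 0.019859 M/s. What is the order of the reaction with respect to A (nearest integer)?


Rate is proportional to [A]^n, so rate2/rate1 = ([A]2/[A]1)^n. Take logs to solve for n.
rate2/rate1 = 0.019859 / 0.005065 = 3.9208
[A]2/[A]1 = 1.188 / 0.303 = 3.9208
n = ln(3.9208) / ln(3.9208) = 1.0
Nearest integer order:

1


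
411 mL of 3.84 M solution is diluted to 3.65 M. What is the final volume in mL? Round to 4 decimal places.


Dilution: M1*V1 = M2*V2, solve for V2.
V2 = M1*V1 / M2
V2 = 3.84 * 411 / 3.65
V2 = 1578.24 / 3.65
V2 = 432.39452055 mL, rounded to 4 dp:

432.3945 mL


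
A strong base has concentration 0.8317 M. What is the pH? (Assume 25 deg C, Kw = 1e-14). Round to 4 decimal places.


A strong base dissociates completely, so [OH-] equals the given concentration.
pOH = -log10([OH-]) = -log10(0.8317) = 0.080033
pH = 14 - pOH = 14 - 0.080033
pH = 13.919967, rounded to 4 dp:

13.9200


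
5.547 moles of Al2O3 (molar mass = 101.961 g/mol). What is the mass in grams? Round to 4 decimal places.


mass = n * M
mass = 5.547 * 101.961
mass = 565.577667 g, rounded to 4 dp:

565.5777 g


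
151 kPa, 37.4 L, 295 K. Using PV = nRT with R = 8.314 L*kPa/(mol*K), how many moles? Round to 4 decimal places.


PV = nRT, solve for n = PV / (RT).
PV = 151 * 37.4 = 5647.4
RT = 8.314 * 295 = 2452.63
n = 5647.4 / 2452.63
n = 2.30258947 mol, rounded to 4 dp:

2.3026 mol


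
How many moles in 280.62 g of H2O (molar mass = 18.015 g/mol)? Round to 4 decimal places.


n = mass / M
n = 280.62 / 18.015
n = 15.57701915 mol, rounded to 4 dp:

15.5770 mol


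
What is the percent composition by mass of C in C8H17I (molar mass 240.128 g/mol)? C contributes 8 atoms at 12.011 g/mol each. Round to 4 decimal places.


pct = 100 * (n_elem * M_elem) / M_total
mass_contribution = 8 * 12.011 = 96.088 g/mol
pct = 100 * 96.088 / 240.128
pct = 40.01532516 %, rounded to 4 dp:

40.0153 %


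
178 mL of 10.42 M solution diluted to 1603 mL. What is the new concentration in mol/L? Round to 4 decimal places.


Dilution: M1*V1 = M2*V2, solve for M2.
M2 = M1*V1 / V2
M2 = 10.42 * 178 / 1603
M2 = 1854.76 / 1603
M2 = 1.15705552 mol/L, rounded to 4 dp:

1.1571 mol/L


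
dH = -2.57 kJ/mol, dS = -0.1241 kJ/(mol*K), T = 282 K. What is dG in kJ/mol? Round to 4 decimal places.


Gibbs: dG = dH - T*dS (consistent units, dS already in kJ/(mol*K)).
T*dS = 282 * -0.1241 = -34.9962
dG = -2.57 - (-34.9962)
dG = 32.4262 kJ/mol, rounded to 4 dp:

32.4262 kJ/mol


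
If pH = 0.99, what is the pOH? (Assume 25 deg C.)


At 25 deg C, pH + pOH = 14.
pOH = 14 - pH = 14 - 0.99
pOH = 13.01:

13.01


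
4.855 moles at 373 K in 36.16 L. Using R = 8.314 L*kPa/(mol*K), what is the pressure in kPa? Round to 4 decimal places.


PV = nRT, solve for P = nRT / V.
nRT = 4.855 * 8.314 * 373 = 15055.9473
P = 15055.9473 / 36.16
P = 416.370224 kPa, rounded to 4 dp:

416.3702 kPa


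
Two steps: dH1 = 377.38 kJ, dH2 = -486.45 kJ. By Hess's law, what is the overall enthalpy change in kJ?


Hess's law: enthalpy is a state function, so add the step enthalpies.
dH_total = dH1 + dH2 = 377.38 + (-486.45)
dH_total = -109.07 kJ:

-109.07 kJ


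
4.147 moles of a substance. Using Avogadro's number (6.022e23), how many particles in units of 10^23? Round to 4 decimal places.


N = n * NA, then divide by 1e23 for the requested units.
N / 1e23 = n * 6.022
N / 1e23 = 4.147 * 6.022
N / 1e23 = 24.973234, rounded to 4 dp:

24.9732


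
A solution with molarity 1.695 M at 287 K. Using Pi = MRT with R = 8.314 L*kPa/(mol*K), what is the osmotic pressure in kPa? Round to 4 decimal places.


Osmotic pressure (van't Hoff): Pi = M*R*T.
RT = 8.314 * 287 = 2386.118
Pi = 1.695 * 2386.118
Pi = 4044.47001 kPa, rounded to 4 dp:

4044.4700 kPa


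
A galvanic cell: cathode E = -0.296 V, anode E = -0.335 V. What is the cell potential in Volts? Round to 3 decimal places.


Standard cell potential: E_cell = E_cathode - E_anode.
E_cell = -0.296 - (-0.335)
E_cell = 0.039 V, rounded to 3 dp:

0.039 V


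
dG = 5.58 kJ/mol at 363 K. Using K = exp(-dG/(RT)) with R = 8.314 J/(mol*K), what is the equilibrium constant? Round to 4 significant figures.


dG is in kJ/mol; multiply by 1000 to match R in J/(mol*K).
RT = 8.314 * 363 = 3017.982 J/mol
exponent = -dG*1000 / (RT) = -(5.58*1000) / 3017.982 = -1.84891759
K = exp(-1.84891759)
K = 0.15740745, rounded to 4 significant figures:

0.1574


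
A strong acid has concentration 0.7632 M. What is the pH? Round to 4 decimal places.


A strong acid dissociates completely, so [H+] equals the given concentration.
pH = -log10([H+]) = -log10(0.7632)
pH = 0.11736164, rounded to 4 dp:

0.1174


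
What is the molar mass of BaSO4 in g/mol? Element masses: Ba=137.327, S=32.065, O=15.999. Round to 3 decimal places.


M = sum(count * atomic_mass) over atoms.
M = 1*137.327 + 1*32.065 + 4*15.999
M = 137.327 + 32.065 + 63.996
M = 233.388 g/mol, rounded to 3 dp:

233.388 g/mol


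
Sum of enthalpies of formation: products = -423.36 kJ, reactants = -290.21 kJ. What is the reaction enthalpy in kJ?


dH_rxn = sum(dH_f products) - sum(dH_f reactants)
dH_rxn = -423.36 - (-290.21)
dH_rxn = -133.15 kJ:

-133.15 kJ


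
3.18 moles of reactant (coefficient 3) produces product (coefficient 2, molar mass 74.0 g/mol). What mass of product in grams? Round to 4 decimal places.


Use the coefficient ratio to convert reactant moles to product moles, then multiply by the product's molar mass.
moles_P = moles_R * (coeff_P / coeff_R) = 3.18 * (2/3) = 2.12
mass_P = moles_P * M_P = 2.12 * 74.0
mass_P = 156.88 g, rounded to 4 dp:

156.8800 g


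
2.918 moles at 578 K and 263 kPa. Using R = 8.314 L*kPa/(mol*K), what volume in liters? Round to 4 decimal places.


PV = nRT, solve for V = nRT / P.
nRT = 2.918 * 8.314 * 578 = 14022.4257
V = 14022.4257 / 263
V = 53.31720798 L, rounded to 4 dp:

53.3172 L


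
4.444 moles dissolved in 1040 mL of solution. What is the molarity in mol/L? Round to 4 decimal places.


Convert volume to liters: V_L = V_mL / 1000.
V_L = 1040 / 1000 = 1.04 L
M = n / V_L = 4.444 / 1.04
M = 4.27307692 mol/L, rounded to 4 dp:

4.2731 mol/L


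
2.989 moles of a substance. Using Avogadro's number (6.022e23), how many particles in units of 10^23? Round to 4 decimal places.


N = n * NA, then divide by 1e23 for the requested units.
N / 1e23 = n * 6.022
N / 1e23 = 2.989 * 6.022
N / 1e23 = 17.999758, rounded to 4 dp:

17.9998


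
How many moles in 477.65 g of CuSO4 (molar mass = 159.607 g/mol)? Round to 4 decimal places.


n = mass / M
n = 477.65 / 159.607
n = 2.99266323 mol, rounded to 4 dp:

2.9927 mol


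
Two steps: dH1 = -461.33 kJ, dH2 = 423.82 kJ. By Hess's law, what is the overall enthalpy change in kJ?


Hess's law: enthalpy is a state function, so add the step enthalpies.
dH_total = dH1 + dH2 = -461.33 + (423.82)
dH_total = -37.51 kJ:

-37.51 kJ


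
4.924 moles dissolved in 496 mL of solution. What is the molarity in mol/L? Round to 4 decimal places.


Convert volume to liters: V_L = V_mL / 1000.
V_L = 496 / 1000 = 0.496 L
M = n / V_L = 4.924 / 0.496
M = 9.92741935 mol/L, rounded to 4 dp:

9.9274 mol/L


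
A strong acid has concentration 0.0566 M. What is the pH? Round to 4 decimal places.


A strong acid dissociates completely, so [H+] equals the given concentration.
pH = -log10([H+]) = -log10(0.0566)
pH = 1.24718357, rounded to 4 dp:

1.2472


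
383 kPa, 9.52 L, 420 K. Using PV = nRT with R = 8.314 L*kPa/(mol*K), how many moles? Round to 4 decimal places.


PV = nRT, solve for n = PV / (RT).
PV = 383 * 9.52 = 3646.16
RT = 8.314 * 420 = 3491.88
n = 3646.16 / 3491.88
n = 1.0441825 mol, rounded to 4 dp:

1.0442 mol


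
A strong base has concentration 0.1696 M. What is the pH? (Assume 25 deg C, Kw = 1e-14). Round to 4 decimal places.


A strong base dissociates completely, so [OH-] equals the given concentration.
pOH = -log10([OH-]) = -log10(0.1696) = 0.770574
pH = 14 - pOH = 14 - 0.770574
pH = 13.229426, rounded to 4 dp:

13.2294


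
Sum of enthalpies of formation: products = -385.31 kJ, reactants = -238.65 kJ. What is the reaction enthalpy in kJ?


dH_rxn = sum(dH_f products) - sum(dH_f reactants)
dH_rxn = -385.31 - (-238.65)
dH_rxn = -146.66 kJ:

-146.66 kJ


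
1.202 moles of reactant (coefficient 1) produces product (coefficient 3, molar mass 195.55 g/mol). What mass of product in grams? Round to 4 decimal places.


Use the coefficient ratio to convert reactant moles to product moles, then multiply by the product's molar mass.
moles_P = moles_R * (coeff_P / coeff_R) = 1.202 * (3/1) = 3.606
mass_P = moles_P * M_P = 3.606 * 195.55
mass_P = 705.1533 g, rounded to 4 dp:

705.1533 g


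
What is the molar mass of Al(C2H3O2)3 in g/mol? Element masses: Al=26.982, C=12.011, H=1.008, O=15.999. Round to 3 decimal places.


M = sum(count * atomic_mass) over atoms.
M = 1*26.982 + 6*12.011 + 9*1.008 + 6*15.999
M = 26.982 + 72.066 + 9.072 + 95.994
M = 204.114 g/mol, rounded to 3 dp:

204.114 g/mol


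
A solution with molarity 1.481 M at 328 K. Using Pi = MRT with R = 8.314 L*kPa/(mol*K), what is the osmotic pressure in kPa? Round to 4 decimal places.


Osmotic pressure (van't Hoff): Pi = M*R*T.
RT = 8.314 * 328 = 2726.992
Pi = 1.481 * 2726.992
Pi = 4038.675152 kPa, rounded to 4 dp:

4038.6752 kPa


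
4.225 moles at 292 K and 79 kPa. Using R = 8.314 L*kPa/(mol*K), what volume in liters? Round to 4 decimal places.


PV = nRT, solve for V = nRT / P.
nRT = 4.225 * 8.314 * 292 = 10256.9818
V = 10256.9818 / 79
V = 129.83521266 L, rounded to 4 dp:

129.8352 L


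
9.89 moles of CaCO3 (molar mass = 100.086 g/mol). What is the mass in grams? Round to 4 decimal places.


mass = n * M
mass = 9.89 * 100.086
mass = 989.85054 g, rounded to 4 dp:

989.8505 g


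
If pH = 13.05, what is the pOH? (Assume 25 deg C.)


At 25 deg C, pH + pOH = 14.
pOH = 14 - pH = 14 - 13.05
pOH = 0.95:

0.95


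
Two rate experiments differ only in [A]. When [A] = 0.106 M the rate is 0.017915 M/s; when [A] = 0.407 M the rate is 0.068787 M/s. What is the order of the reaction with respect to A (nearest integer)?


Rate is proportional to [A]^n, so rate2/rate1 = ([A]2/[A]1)^n. Take logs to solve for n.
rate2/rate1 = 0.068787 / 0.017915 = 3.8396
[A]2/[A]1 = 0.407 / 0.106 = 3.8396
n = ln(3.8396) / ln(3.8396) = 1.0
Nearest integer order:

1


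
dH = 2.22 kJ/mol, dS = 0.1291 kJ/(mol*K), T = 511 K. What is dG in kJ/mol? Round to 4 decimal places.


Gibbs: dG = dH - T*dS (consistent units, dS already in kJ/(mol*K)).
T*dS = 511 * 0.1291 = 65.9701
dG = 2.22 - (65.9701)
dG = -63.7501 kJ/mol, rounded to 4 dp:

-63.7501 kJ/mol


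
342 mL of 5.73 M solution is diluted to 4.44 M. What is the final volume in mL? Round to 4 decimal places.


Dilution: M1*V1 = M2*V2, solve for V2.
V2 = M1*V1 / M2
V2 = 5.73 * 342 / 4.44
V2 = 1959.66 / 4.44
V2 = 441.36486486 mL, rounded to 4 dp:

441.3649 mL


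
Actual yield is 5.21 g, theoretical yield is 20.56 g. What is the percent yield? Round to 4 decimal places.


% yield = 100 * actual / theoretical
% yield = 100 * 5.21 / 20.56
% yield = 25.34046693 %, rounded to 4 dp:

25.3405 %


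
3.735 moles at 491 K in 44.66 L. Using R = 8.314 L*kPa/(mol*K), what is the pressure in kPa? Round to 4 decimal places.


PV = nRT, solve for P = nRT / V.
nRT = 3.735 * 8.314 * 491 = 15246.9199
P = 15246.9199 / 44.66
P = 341.3999082 kPa, rounded to 4 dp:

341.3999 kPa


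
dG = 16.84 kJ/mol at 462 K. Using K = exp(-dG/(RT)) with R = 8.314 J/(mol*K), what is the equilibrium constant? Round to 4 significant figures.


dG is in kJ/mol; multiply by 1000 to match R in J/(mol*K).
RT = 8.314 * 462 = 3841.068 J/mol
exponent = -dG*1000 / (RT) = -(16.84*1000) / 3841.068 = -4.38419731
K = exp(-4.38419731)
K = 0.012472896, rounded to 4 significant figures:

0.01247


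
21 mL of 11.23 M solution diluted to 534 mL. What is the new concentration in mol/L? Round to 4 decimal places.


Dilution: M1*V1 = M2*V2, solve for M2.
M2 = M1*V1 / V2
M2 = 11.23 * 21 / 534
M2 = 235.83 / 534
M2 = 0.44162921 mol/L, rounded to 4 dp:

0.4416 mol/L


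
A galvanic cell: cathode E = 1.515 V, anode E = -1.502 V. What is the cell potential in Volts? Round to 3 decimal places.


Standard cell potential: E_cell = E_cathode - E_anode.
E_cell = 1.515 - (-1.502)
E_cell = 3.017 V, rounded to 3 dp:

3.017 V


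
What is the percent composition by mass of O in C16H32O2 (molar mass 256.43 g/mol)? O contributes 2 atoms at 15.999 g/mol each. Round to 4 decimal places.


pct = 100 * (n_elem * M_elem) / M_total
mass_contribution = 2 * 15.999 = 31.998 g/mol
pct = 100 * 31.998 / 256.43
pct = 12.47825917 %, rounded to 4 dp:

12.4783 %


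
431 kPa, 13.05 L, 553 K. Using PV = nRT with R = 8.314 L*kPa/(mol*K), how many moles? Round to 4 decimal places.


PV = nRT, solve for n = PV / (RT).
PV = 431 * 13.05 = 5624.55
RT = 8.314 * 553 = 4597.642
n = 5624.55 / 4597.642
n = 1.22335536 mol, rounded to 4 dp:

1.2234 mol


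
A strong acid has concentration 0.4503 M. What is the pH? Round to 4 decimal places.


A strong acid dissociates completely, so [H+] equals the given concentration.
pH = -log10([H+]) = -log10(0.4503)
pH = 0.34649805, rounded to 4 dp:

0.3465


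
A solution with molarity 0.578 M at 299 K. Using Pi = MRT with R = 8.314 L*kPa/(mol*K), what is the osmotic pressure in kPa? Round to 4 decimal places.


Osmotic pressure (van't Hoff): Pi = M*R*T.
RT = 8.314 * 299 = 2485.886
Pi = 0.578 * 2485.886
Pi = 1436.842108 kPa, rounded to 4 dp:

1436.8421 kPa


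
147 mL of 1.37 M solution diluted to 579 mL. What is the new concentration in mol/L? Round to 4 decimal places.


Dilution: M1*V1 = M2*V2, solve for M2.
M2 = M1*V1 / V2
M2 = 1.37 * 147 / 579
M2 = 201.39 / 579
M2 = 0.34782383 mol/L, rounded to 4 dp:

0.3478 mol/L


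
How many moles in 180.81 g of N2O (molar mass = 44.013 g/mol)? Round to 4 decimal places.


n = mass / M
n = 180.81 / 44.013
n = 4.10810442 mol, rounded to 4 dp:

4.1081 mol


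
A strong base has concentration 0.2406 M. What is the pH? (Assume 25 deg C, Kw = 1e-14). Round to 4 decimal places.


A strong base dissociates completely, so [OH-] equals the given concentration.
pOH = -log10([OH-]) = -log10(0.2406) = 0.618704
pH = 14 - pOH = 14 - 0.618704
pH = 13.381296, rounded to 4 dp:

13.3813


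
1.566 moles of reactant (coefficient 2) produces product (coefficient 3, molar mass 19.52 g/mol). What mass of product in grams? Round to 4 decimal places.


Use the coefficient ratio to convert reactant moles to product moles, then multiply by the product's molar mass.
moles_P = moles_R * (coeff_P / coeff_R) = 1.566 * (3/2) = 2.349
mass_P = moles_P * M_P = 2.349 * 19.52
mass_P = 45.85248 g, rounded to 4 dp:

45.8525 g


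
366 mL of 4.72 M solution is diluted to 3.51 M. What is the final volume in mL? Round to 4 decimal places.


Dilution: M1*V1 = M2*V2, solve for V2.
V2 = M1*V1 / M2
V2 = 4.72 * 366 / 3.51
V2 = 1727.52 / 3.51
V2 = 492.17094017 mL, rounded to 4 dp:

492.1709 mL


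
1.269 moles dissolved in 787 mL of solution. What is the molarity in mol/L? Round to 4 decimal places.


Convert volume to liters: V_L = V_mL / 1000.
V_L = 787 / 1000 = 0.787 L
M = n / V_L = 1.269 / 0.787
M = 1.61245235 mol/L, rounded to 4 dp:

1.6125 mol/L


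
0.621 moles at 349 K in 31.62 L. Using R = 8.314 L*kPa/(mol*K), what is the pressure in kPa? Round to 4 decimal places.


PV = nRT, solve for P = nRT / V.
nRT = 0.621 * 8.314 * 349 = 1801.8849
P = 1801.8849 / 31.62
P = 56.98560721 kPa, rounded to 4 dp:

56.9856 kPa


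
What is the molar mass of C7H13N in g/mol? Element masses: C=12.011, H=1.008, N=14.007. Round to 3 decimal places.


M = sum(count * atomic_mass) over atoms.
M = 7*12.011 + 13*1.008 + 1*14.007
M = 84.077 + 13.104 + 14.007
M = 111.188 g/mol, rounded to 3 dp:

111.188 g/mol


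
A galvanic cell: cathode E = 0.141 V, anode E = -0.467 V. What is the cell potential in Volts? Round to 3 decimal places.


Standard cell potential: E_cell = E_cathode - E_anode.
E_cell = 0.141 - (-0.467)
E_cell = 0.608 V, rounded to 3 dp:

0.608 V


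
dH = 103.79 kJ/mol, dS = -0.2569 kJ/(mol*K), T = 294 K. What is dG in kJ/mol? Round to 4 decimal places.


Gibbs: dG = dH - T*dS (consistent units, dS already in kJ/(mol*K)).
T*dS = 294 * -0.2569 = -75.5286
dG = 103.79 - (-75.5286)
dG = 179.3186 kJ/mol, rounded to 4 dp:

179.3186 kJ/mol


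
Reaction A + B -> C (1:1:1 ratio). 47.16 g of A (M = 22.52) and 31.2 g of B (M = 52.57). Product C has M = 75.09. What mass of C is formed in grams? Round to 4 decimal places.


Find moles of each reactant; the smaller value is the limiting reagent in a 1:1:1 reaction, so moles_C equals moles of the limiter.
n_A = mass_A / M_A = 47.16 / 22.52 = 2.094139 mol
n_B = mass_B / M_B = 31.2 / 52.57 = 0.593494 mol
Limiting reagent: B (smaller), n_limiting = 0.593494 mol
mass_C = n_limiting * M_C = 0.593494 * 75.09
mass_C = 44.56546446 g, rounded to 4 dp:

44.5655 g


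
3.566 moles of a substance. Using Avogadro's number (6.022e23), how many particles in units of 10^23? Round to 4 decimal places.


N = n * NA, then divide by 1e23 for the requested units.
N / 1e23 = n * 6.022
N / 1e23 = 3.566 * 6.022
N / 1e23 = 21.474452, rounded to 4 dp:

21.4745


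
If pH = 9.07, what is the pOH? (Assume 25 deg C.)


At 25 deg C, pH + pOH = 14.
pOH = 14 - pH = 14 - 9.07
pOH = 4.93:

4.93


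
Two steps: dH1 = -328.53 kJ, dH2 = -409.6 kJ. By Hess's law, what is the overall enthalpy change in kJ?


Hess's law: enthalpy is a state function, so add the step enthalpies.
dH_total = dH1 + dH2 = -328.53 + (-409.6)
dH_total = -738.13 kJ:

-738.13 kJ


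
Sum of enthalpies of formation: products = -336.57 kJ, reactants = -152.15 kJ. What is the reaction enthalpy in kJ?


dH_rxn = sum(dH_f products) - sum(dH_f reactants)
dH_rxn = -336.57 - (-152.15)
dH_rxn = -184.42 kJ:

-184.42 kJ


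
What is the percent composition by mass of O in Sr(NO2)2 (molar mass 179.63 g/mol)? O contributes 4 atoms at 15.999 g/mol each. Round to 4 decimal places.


pct = 100 * (n_elem * M_elem) / M_total
mass_contribution = 4 * 15.999 = 63.996 g/mol
pct = 100 * 63.996 / 179.63
pct = 35.62656572 %, rounded to 4 dp:

35.6266 %


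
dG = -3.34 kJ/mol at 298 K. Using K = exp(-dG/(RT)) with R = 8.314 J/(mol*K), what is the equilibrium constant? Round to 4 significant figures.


dG is in kJ/mol; multiply by 1000 to match R in J/(mol*K).
RT = 8.314 * 298 = 2477.572 J/mol
exponent = -dG*1000 / (RT) = -(-3.34*1000) / 2477.572 = 1.34809402
K = exp(1.34809402)
K = 3.8500804, rounded to 4 significant figures:

3.850


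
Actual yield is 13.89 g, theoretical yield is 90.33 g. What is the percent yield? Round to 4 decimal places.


% yield = 100 * actual / theoretical
% yield = 100 * 13.89 / 90.33
% yield = 15.37695118 %, rounded to 4 dp:

15.3770 %


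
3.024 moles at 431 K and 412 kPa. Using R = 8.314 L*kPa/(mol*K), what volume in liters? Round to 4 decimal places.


PV = nRT, solve for V = nRT / P.
nRT = 3.024 * 8.314 * 431 = 10836.002
V = 10836.002 / 412
V = 26.30097573 L, rounded to 4 dp:

26.3010 L


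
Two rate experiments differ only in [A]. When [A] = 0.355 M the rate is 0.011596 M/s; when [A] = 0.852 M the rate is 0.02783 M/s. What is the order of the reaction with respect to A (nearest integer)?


Rate is proportional to [A]^n, so rate2/rate1 = ([A]2/[A]1)^n. Take logs to solve for n.
rate2/rate1 = 0.02783 / 0.011596 = 2.4
[A]2/[A]1 = 0.852 / 0.355 = 2.4
n = ln(2.4) / ln(2.4) = 1.0
Nearest integer order:

1


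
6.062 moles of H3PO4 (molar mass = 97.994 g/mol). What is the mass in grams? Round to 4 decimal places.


mass = n * M
mass = 6.062 * 97.994
mass = 594.039628 g, rounded to 4 dp:

594.0396 g


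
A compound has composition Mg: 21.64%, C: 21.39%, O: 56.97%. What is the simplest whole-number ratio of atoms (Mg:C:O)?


Assume 100 g of compound, divide each mass% by atomic mass to get moles, then normalize by the smallest to get a raw atom ratio.
Moles per 100 g: Mg: 21.64/24.305 = 0.8904, C: 21.39/12.011 = 1.7809, O: 56.97/15.999 = 3.5608
Raw ratio (divide by min = 0.8904): Mg: 1.0, C: 2.0, O: 3.999
Multiply by 1 to clear fractions: Mg: 1.0 ~= 1, C: 2.0 ~= 2, O: 3.999 ~= 4
Reduce by GCD to get the simplest whole-number ratio:

1:2:4


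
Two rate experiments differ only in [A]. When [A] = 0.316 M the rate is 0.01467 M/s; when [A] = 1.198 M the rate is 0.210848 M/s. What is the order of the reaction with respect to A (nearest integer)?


Rate is proportional to [A]^n, so rate2/rate1 = ([A]2/[A]1)^n. Take logs to solve for n.
rate2/rate1 = 0.210848 / 0.01467 = 14.3727
[A]2/[A]1 = 1.198 / 0.316 = 3.7911
n = ln(14.3727) / ln(3.7911) = 2.0
Nearest integer order:

2


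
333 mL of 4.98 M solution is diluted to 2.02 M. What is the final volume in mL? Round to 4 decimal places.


Dilution: M1*V1 = M2*V2, solve for V2.
V2 = M1*V1 / M2
V2 = 4.98 * 333 / 2.02
V2 = 1658.34 / 2.02
V2 = 820.96039604 mL, rounded to 4 dp:

820.9604 mL


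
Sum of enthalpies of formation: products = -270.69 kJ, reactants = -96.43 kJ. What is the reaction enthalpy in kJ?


dH_rxn = sum(dH_f products) - sum(dH_f reactants)
dH_rxn = -270.69 - (-96.43)
dH_rxn = -174.26 kJ:

-174.26 kJ


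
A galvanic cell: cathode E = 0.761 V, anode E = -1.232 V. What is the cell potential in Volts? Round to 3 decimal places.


Standard cell potential: E_cell = E_cathode - E_anode.
E_cell = 0.761 - (-1.232)
E_cell = 1.993 V, rounded to 3 dp:

1.993 V


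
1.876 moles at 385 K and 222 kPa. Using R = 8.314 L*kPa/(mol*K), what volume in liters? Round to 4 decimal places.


PV = nRT, solve for V = nRT / P.
nRT = 1.876 * 8.314 * 385 = 6004.8696
V = 6004.8696 / 222
V = 27.04896216 L, rounded to 4 dp:

27.0490 L


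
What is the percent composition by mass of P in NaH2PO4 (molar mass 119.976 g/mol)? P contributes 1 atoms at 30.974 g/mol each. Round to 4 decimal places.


pct = 100 * (n_elem * M_elem) / M_total
mass_contribution = 1 * 30.974 = 30.974 g/mol
pct = 100 * 30.974 / 119.976
pct = 25.81683003 %, rounded to 4 dp:

25.8168 %


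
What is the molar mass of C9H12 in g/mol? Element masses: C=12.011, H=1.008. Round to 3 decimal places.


M = sum(count * atomic_mass) over atoms.
M = 9*12.011 + 12*1.008
M = 108.099 + 12.096
M = 120.195 g/mol, rounded to 3 dp:

120.195 g/mol


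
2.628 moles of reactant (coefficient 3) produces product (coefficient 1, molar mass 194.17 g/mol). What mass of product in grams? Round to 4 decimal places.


Use the coefficient ratio to convert reactant moles to product moles, then multiply by the product's molar mass.
moles_P = moles_R * (coeff_P / coeff_R) = 2.628 * (1/3) = 0.876
mass_P = moles_P * M_P = 0.876 * 194.17
mass_P = 170.09292 g, rounded to 4 dp:

170.0929 g


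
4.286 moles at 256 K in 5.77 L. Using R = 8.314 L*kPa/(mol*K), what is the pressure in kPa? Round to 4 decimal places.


PV = nRT, solve for P = nRT / V.
nRT = 4.286 * 8.314 * 256 = 9122.2538
P = 9122.2538 / 5.77
P = 1580.97986135 kPa, rounded to 4 dp:

1580.9799 kPa
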